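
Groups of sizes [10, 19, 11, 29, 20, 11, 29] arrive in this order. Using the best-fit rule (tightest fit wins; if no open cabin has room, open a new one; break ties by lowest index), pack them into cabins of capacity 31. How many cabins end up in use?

  10 → cabin 1 (new)  [load 10/31]
  19 → cabin 1  [load 29/31]
  11 → cabin 2 (new)  [load 11/31]
  29 → cabin 3 (new)  [load 29/31]
  20 → cabin 2  [load 31/31]
  11 → cabin 4 (new)  [load 11/31]
  29 → cabin 5 (new)  [load 29/31]
5 cabins opened.

5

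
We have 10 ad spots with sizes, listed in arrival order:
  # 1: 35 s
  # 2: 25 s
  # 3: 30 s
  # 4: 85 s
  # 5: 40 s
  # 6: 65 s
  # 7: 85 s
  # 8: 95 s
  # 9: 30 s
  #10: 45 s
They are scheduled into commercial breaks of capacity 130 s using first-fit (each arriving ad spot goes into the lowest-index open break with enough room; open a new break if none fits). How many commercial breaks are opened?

  35 → break 1 (new)  [load 35/130]
  25 → break 1  [load 60/130]
  30 → break 1  [load 90/130]
  85 → break 2 (new)  [load 85/130]
  40 → break 1  [load 130/130]
  65 → break 3 (new)  [load 65/130]
  85 → break 4 (new)  [load 85/130]
  95 → break 5 (new)  [load 95/130]
  30 → break 2  [load 115/130]
  45 → break 3  [load 110/130]
5 commercial breaks opened.

5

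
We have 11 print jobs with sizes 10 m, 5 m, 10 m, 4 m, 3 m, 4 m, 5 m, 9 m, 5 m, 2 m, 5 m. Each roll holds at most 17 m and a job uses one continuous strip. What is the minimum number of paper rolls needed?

4

Total = 10 + 10 + 9 + 5 + 5 + 5 + 5 + 4 + 4 + 3 + 2 = 62 m.
Lower bound: ⌈62/17⌉ = 4 paper rolls.
A packing using 4 paper rolls:
  roll 1: 10 + 5 + 2 = 17
  roll 2: 10 + 5 = 15
  roll 3: 9 + 5 + 3 = 17
  roll 4: 5 + 4 + 4 = 13
This matches the lower bound, so 4 is optimal.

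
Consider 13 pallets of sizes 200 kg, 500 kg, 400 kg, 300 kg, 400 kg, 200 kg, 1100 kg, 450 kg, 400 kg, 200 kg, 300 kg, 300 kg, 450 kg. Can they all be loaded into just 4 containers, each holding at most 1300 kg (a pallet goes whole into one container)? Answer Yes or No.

Yes

A valid assignment using 4 containers:
  container 1: 1100 + 200 = 1300
  container 2: 500 + 400 + 400 = 1300
  container 3: 450 + 450 + 400 = 1300
  container 4: 300 + 300 + 300 + 200 + 200 = 1300
Every load is within 1300 kg, so 4 containers suffice.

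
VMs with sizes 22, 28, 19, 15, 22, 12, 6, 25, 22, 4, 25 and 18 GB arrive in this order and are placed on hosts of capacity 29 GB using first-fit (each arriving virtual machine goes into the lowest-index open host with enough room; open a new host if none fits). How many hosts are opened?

  22 → host 1 (new)  [load 22/29]
  28 → host 2 (new)  [load 28/29]
  19 → host 3 (new)  [load 19/29]
  15 → host 4 (new)  [load 15/29]
  22 → host 5 (new)  [load 22/29]
  12 → host 4  [load 27/29]
  6 → host 1  [load 28/29]
  25 → host 6 (new)  [load 25/29]
  22 → host 7 (new)  [load 22/29]
  4 → host 3  [load 23/29]
  25 → host 8 (new)  [load 25/29]
  18 → host 9 (new)  [load 18/29]
9 hosts opened.

9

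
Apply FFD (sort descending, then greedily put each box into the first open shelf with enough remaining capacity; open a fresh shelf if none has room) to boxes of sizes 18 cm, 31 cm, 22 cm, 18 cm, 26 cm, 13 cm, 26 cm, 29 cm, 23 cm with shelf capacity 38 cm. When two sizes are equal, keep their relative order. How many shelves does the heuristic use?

7

Sorted descending: 31, 29, 26, 26, 23, 22, 18, 18, 13.
  31 → shelf 1 (new)  [load 31/38]
  29 → shelf 2 (new)  [load 29/38]
  26 → shelf 3 (new)  [load 26/38]
  26 → shelf 4 (new)  [load 26/38]
  23 → shelf 5 (new)  [load 23/38]
  22 → shelf 6 (new)  [load 22/38]
  18 → shelf 7 (new)  [load 18/38]
  18 → shelf 7  [load 36/38]
  13 → shelf 5  [load 36/38]
7 shelves opened.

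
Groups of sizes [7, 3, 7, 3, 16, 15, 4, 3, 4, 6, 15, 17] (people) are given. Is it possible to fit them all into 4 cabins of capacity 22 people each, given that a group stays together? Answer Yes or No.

Total = 100 people; ⌈100/22⌉ = 5.
At least 5 cabins are required, but only 4 are allowed.

No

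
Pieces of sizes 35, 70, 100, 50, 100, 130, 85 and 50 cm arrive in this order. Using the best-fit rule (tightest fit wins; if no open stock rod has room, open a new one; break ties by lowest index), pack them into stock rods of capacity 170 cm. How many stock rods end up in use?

5

  35 → stock rod 1 (new)  [load 35/170]
  70 → stock rod 1  [load 105/170]
  100 → stock rod 2 (new)  [load 100/170]
  50 → stock rod 1  [load 155/170]
  100 → stock rod 3 (new)  [load 100/170]
  130 → stock rod 4 (new)  [load 130/170]
  85 → stock rod 5 (new)  [load 85/170]
  50 → stock rod 2  [load 150/170]
5 stock rods opened.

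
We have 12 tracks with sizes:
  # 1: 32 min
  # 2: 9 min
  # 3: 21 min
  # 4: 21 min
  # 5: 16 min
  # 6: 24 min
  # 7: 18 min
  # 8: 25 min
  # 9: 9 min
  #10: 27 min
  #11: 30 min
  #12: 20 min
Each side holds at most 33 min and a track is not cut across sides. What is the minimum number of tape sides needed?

Total = 32 + 30 + 27 + 25 + 24 + 21 + 21 + 20 + 18 + 16 + 9 + 9 = 252 min.
Lower bound: ⌈252/33⌉ = 8 tape sides.
Also, 9 tracks each exceed 33/2 min, and no two of those can share a side, so at least 9 tape sides are needed.
A packing using 10 tape sides:
  side 1: 32 = 32
  side 2: 30 = 30
  side 3: 27 = 27
  side 4: 25 = 25
  side 5: 24 + 9 = 33
  side 6: 21 + 9 = 30
  side 7: 21 = 21
  side 8: 20 = 20
  side 9: 18 = 18
  side 10: 16 = 16
No arrangement into 9 tape sides stays within capacity, so 10 is optimal.

10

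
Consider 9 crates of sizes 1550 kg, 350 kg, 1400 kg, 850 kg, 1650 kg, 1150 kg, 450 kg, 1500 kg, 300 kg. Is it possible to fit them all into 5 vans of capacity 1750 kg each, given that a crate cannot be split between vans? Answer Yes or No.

Total = 9200 kg; ⌈9200/1750⌉ = 6.
At least 6 vans are required, but only 5 are allowed.

No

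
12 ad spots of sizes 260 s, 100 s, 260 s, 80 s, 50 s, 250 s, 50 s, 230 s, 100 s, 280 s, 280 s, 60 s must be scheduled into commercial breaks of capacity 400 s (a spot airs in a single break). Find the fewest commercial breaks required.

Total = 280 + 280 + 260 + 260 + 250 + 230 + 100 + 100 + 80 + 60 + 50 + 50 = 2000 s.
Lower bound: ⌈2000/400⌉ = 5 commercial breaks.
Also, 6 ad spots each exceed 200 s, and no two of those can share a break, so at least 6 commercial breaks are needed.
A packing using 6 commercial breaks:
  break 1: 280 + 100 = 380
  break 2: 280 + 100 = 380
  break 3: 260 + 80 + 60 = 400
  break 4: 260 + 50 + 50 = 360
  break 5: 250 = 250
  break 6: 230 = 230
This matches the lower bound, so 6 is optimal.

6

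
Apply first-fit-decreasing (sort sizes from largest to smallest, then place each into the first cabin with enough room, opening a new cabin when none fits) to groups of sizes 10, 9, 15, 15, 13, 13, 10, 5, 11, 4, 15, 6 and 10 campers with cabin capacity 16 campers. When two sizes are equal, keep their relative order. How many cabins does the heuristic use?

10

Sorted descending: 15, 15, 15, 13, 13, 11, 10, 10, 10, 9, 6, 5, 4.
  15 → cabin 1 (new)  [load 15/16]
  15 → cabin 2 (new)  [load 15/16]
  15 → cabin 3 (new)  [load 15/16]
  13 → cabin 4 (new)  [load 13/16]
  13 → cabin 5 (new)  [load 13/16]
  11 → cabin 6 (new)  [load 11/16]
  10 → cabin 7 (new)  [load 10/16]
  10 → cabin 8 (new)  [load 10/16]
  10 → cabin 9 (new)  [load 10/16]
  9 → cabin 10 (new)  [load 9/16]
  6 → cabin 7  [load 16/16]
  5 → cabin 6  [load 16/16]
  4 → cabin 8  [load 14/16]
10 cabins opened.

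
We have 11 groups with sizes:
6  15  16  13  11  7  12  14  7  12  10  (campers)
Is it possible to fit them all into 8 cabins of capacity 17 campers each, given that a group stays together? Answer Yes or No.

No

Total = 123 campers; ⌈123/17⌉ = 8.
The bound of 8 does not rule out 8, but exhaustive search shows no assignment into 8 cabins of capacity 17 campers exists — the minimum is 9.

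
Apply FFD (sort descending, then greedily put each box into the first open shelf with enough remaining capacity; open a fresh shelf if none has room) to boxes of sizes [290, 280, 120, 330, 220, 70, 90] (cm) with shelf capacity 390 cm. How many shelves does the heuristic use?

Sorted descending: 330, 290, 280, 220, 120, 90, 70.
  330 → shelf 1 (new)  [load 330/390]
  290 → shelf 2 (new)  [load 290/390]
  280 → shelf 3 (new)  [load 280/390]
  220 → shelf 4 (new)  [load 220/390]
  120 → shelf 4  [load 340/390]
  90 → shelf 2  [load 380/390]
  70 → shelf 3  [load 350/390]
4 shelves opened.

4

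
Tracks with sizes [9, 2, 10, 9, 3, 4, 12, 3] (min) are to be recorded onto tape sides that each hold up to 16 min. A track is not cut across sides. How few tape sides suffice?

4

Total = 12 + 10 + 9 + 9 + 4 + 3 + 3 + 2 = 52 min.
Lower bound: ⌈52/16⌉ = 4 tape sides.
A packing using 4 tape sides:
  side 1: 12 + 4 = 16
  side 2: 10 + 3 + 3 = 16
  side 3: 9 + 2 = 11
  side 4: 9 = 9
This matches the lower bound, so 4 is optimal.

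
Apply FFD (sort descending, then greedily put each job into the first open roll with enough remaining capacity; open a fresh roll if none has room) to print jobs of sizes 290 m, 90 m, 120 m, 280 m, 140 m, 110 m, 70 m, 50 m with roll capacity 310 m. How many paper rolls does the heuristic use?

Sorted descending: 290, 280, 140, 120, 110, 90, 70, 50.
  290 → roll 1 (new)  [load 290/310]
  280 → roll 2 (new)  [load 280/310]
  140 → roll 3 (new)  [load 140/310]
  120 → roll 3  [load 260/310]
  110 → roll 4 (new)  [load 110/310]
  90 → roll 4  [load 200/310]
  70 → roll 4  [load 270/310]
  50 → roll 3  [load 310/310]
4 paper rolls opened.

4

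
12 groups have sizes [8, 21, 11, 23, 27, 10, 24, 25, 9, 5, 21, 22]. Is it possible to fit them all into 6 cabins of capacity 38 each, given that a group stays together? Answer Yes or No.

Total = 206; ⌈206/38⌉ = 6.
7 groups each exceed half the capacity and cannot share a cabin, forcing at least 7 cabins.
At least 7 cabins are required, but only 6 are allowed.

No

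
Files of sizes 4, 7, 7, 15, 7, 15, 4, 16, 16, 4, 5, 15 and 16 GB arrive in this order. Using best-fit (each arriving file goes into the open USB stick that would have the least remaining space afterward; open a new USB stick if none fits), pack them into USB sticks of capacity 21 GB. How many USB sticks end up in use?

8

  4 → USB stick 1 (new)  [load 4/21]
  7 → USB stick 1  [load 11/21]
  7 → USB stick 1  [load 18/21]
  15 → USB stick 2 (new)  [load 15/21]
  7 → USB stick 3 (new)  [load 7/21]
  15 → USB stick 4 (new)  [load 15/21]
  4 → USB stick 2  [load 19/21]
  16 → USB stick 5 (new)  [load 16/21]
  16 → USB stick 6 (new)  [load 16/21]
  4 → USB stick 5  [load 20/21]
  5 → USB stick 6  [load 21/21]
  15 → USB stick 7 (new)  [load 15/21]
  16 → USB stick 8 (new)  [load 16/21]
8 USB sticks opened.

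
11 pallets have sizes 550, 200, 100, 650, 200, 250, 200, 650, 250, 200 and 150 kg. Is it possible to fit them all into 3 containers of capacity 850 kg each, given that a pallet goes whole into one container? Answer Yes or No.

No

Total = 3400 kg; ⌈3400/850⌉ = 4.
At least 4 containers are required, but only 3 are allowed.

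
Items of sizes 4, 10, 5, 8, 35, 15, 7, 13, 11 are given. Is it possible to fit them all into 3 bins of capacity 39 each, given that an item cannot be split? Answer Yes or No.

A valid assignment using 3 bins:
  bin 1: 35 + 4 = 39
  bin 2: 15 + 13 + 11 = 39
  bin 3: 10 + 8 + 7 + 5 = 30
Every load is within 39, so 3 bins suffice.

Yes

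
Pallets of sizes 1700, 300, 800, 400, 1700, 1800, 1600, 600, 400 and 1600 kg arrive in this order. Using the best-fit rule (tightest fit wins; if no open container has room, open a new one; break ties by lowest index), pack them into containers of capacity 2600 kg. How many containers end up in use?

5

  1700 → container 1 (new)  [load 1700/2600]
  300 → container 1  [load 2000/2600]
  800 → container 2 (new)  [load 800/2600]
  400 → container 1  [load 2400/2600]
  1700 → container 2  [load 2500/2600]
  1800 → container 3 (new)  [load 1800/2600]
  1600 → container 4 (new)  [load 1600/2600]
  600 → container 3  [load 2400/2600]
  400 → container 4  [load 2000/2600]
  1600 → container 5 (new)  [load 1600/2600]
5 containers opened.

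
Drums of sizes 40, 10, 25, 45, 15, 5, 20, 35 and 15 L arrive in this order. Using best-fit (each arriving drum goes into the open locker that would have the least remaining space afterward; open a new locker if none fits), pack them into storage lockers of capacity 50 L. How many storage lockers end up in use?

5

  40 → locker 1 (new)  [load 40/50]
  10 → locker 1  [load 50/50]
  25 → locker 2 (new)  [load 25/50]
  45 → locker 3 (new)  [load 45/50]
  15 → locker 2  [load 40/50]
  5 → locker 3  [load 50/50]
  20 → locker 4 (new)  [load 20/50]
  35 → locker 5 (new)  [load 35/50]
  15 → locker 5  [load 50/50]
5 storage lockers opened.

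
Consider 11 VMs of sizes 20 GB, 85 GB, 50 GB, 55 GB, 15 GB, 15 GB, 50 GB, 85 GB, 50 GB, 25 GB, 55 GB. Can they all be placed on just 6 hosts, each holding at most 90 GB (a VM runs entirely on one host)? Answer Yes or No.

No

Total = 505 GB; ⌈505/90⌉ = 6.
7 VMs each exceed half the capacity and cannot share a host, forcing at least 7 hosts.
At least 7 hosts are required, but only 6 are allowed.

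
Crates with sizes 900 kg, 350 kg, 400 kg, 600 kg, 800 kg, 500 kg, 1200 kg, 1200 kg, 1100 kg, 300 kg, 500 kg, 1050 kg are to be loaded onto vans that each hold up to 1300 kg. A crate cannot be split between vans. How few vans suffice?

8

Total = 1200 + 1200 + 1100 + 1050 + 900 + 800 + 600 + 500 + 500 + 400 + 350 + 300 = 8900 kg.
Lower bound: ⌈8900/1300⌉ = 7 vans.
A packing using 8 vans:
  van 1: 1200 = 1200
  van 2: 1200 = 1200
  van 3: 1100 = 1100
  van 4: 1050 = 1050
  van 5: 900 + 400 = 1300
  van 6: 800 + 500 = 1300
  van 7: 600 + 500 = 1100
  van 8: 350 + 300 = 650
No arrangement into 7 vans stays within capacity, so 8 is optimal.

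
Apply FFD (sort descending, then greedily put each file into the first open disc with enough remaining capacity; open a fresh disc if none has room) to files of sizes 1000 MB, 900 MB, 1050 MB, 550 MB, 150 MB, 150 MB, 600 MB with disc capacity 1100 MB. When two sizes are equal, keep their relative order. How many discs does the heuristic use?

5

Sorted descending: 1050, 1000, 900, 600, 550, 150, 150.
  1050 → disc 1 (new)  [load 1050/1100]
  1000 → disc 2 (new)  [load 1000/1100]
  900 → disc 3 (new)  [load 900/1100]
  600 → disc 4 (new)  [load 600/1100]
  550 → disc 5 (new)  [load 550/1100]
  150 → disc 3  [load 1050/1100]
  150 → disc 4  [load 750/1100]
5 discs opened.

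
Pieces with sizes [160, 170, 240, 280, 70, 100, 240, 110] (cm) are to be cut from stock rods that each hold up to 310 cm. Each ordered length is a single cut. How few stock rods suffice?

5

Total = 280 + 240 + 240 + 170 + 160 + 110 + 100 + 70 = 1370 cm.
Lower bound: ⌈1370/310⌉ = 5 stock rods.
A packing using 5 stock rods:
  stock rod 1: 280 = 280
  stock rod 2: 240 + 70 = 310
  stock rod 3: 240 = 240
  stock rod 4: 170 + 110 = 280
  stock rod 5: 160 + 100 = 260
This matches the lower bound, so 5 is optimal.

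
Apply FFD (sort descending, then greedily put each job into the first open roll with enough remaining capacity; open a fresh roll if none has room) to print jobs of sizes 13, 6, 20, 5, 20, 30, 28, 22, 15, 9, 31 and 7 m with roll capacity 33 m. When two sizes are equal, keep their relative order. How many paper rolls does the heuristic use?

7

Sorted descending: 31, 30, 28, 22, 20, 20, 15, 13, 9, 7, 6, 5.
  31 → roll 1 (new)  [load 31/33]
  30 → roll 2 (new)  [load 30/33]
  28 → roll 3 (new)  [load 28/33]
  22 → roll 4 (new)  [load 22/33]
  20 → roll 5 (new)  [load 20/33]
  20 → roll 6 (new)  [load 20/33]
  15 → roll 7 (new)  [load 15/33]
  13 → roll 5  [load 33/33]
  9 → roll 4  [load 31/33]
  7 → roll 6  [load 27/33]
  6 → roll 6  [load 33/33]
  5 → roll 3  [load 33/33]
7 paper rolls opened.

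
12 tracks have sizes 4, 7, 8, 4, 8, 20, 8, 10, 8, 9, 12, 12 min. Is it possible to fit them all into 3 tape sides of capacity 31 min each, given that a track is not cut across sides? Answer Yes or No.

No

Total = 110 min; ⌈110/31⌉ = 4.
At least 4 tape sides are required, but only 3 are allowed.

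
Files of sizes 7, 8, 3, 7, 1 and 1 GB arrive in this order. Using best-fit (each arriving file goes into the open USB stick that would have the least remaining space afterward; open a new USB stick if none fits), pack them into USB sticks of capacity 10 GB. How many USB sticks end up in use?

  7 → USB stick 1 (new)  [load 7/10]
  8 → USB stick 2 (new)  [load 8/10]
  3 → USB stick 1  [load 10/10]
  7 → USB stick 3 (new)  [load 7/10]
  1 → USB stick 2  [load 9/10]
  1 → USB stick 2  [load 10/10]
3 USB sticks opened.

3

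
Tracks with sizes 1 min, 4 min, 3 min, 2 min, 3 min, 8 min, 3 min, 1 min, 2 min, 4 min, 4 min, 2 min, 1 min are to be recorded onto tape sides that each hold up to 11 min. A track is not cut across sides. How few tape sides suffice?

4

Total = 8 + 4 + 4 + 4 + 3 + 3 + 3 + 2 + 2 + 2 + 1 + 1 + 1 = 38 min.
Lower bound: ⌈38/11⌉ = 4 tape sides.
A packing using 4 tape sides:
  side 1: 8 + 3 = 11
  side 2: 4 + 4 + 3 = 11
  side 3: 4 + 3 + 2 + 2 = 11
  side 4: 2 + 1 + 1 + 1 = 5
This matches the lower bound, so 4 is optimal.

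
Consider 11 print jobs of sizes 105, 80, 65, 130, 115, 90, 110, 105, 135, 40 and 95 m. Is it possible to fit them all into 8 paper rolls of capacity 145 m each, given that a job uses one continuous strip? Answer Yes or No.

Total = 1070 m; ⌈1070/145⌉ = 8.
9 print jobs each exceed half the capacity and cannot share a roll, forcing at least 9 paper rolls.
At least 9 paper rolls are required, but only 8 are allowed.

No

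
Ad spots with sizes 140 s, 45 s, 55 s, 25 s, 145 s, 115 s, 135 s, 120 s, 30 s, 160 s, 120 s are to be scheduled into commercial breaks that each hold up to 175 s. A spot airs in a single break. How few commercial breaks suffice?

Total = 160 + 145 + 140 + 135 + 120 + 120 + 115 + 55 + 45 + 30 + 25 = 1090 s.
Lower bound: ⌈1090/175⌉ = 7 commercial breaks.
A packing using 7 commercial breaks:
  break 1: 160 = 160
  break 2: 145 + 30 = 175
  break 3: 140 + 25 = 165
  break 4: 135 = 135
  break 5: 120 + 55 = 175
  break 6: 120 + 45 = 165
  break 7: 115 = 115
This matches the lower bound, so 7 is optimal.

7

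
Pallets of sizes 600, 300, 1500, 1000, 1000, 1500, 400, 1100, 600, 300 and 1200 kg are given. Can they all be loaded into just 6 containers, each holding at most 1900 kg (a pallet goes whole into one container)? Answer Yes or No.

A valid assignment using 6 containers:
  container 1: 1500 + 400 = 1900
  container 2: 1500 + 300 = 1800
  container 3: 1200 + 600 = 1800
  container 4: 1100 + 600 = 1700
  container 5: 1000 + 300 = 1300
  container 6: 1000 = 1000
Every load is within 1900 kg, so 6 containers suffice.

Yes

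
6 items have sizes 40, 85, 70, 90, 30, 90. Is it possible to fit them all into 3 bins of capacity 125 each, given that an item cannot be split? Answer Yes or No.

Total = 405; ⌈405/125⌉ = 4.
At least 4 bins are required, but only 3 are allowed.

No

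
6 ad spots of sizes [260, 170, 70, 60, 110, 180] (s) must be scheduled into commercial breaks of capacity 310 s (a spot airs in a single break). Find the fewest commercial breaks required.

3

Total = 260 + 180 + 170 + 110 + 70 + 60 = 850 s.
Lower bound: ⌈850/310⌉ = 3 commercial breaks.
A packing using 3 commercial breaks:
  break 1: 260 = 260
  break 2: 180 + 110 = 290
  break 3: 170 + 70 + 60 = 300
This matches the lower bound, so 3 is optimal.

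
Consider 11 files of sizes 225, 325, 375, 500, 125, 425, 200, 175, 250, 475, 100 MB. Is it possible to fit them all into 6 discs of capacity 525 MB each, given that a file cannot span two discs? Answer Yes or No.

Total = 3175 MB; ⌈3175/525⌉ = 7.
At least 7 discs are required, but only 6 are allowed.

No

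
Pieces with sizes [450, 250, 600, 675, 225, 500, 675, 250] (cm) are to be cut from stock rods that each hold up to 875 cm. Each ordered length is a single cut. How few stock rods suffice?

5

Total = 675 + 675 + 600 + 500 + 450 + 250 + 250 + 225 = 3625 cm.
Lower bound: ⌈3625/875⌉ = 5 stock rods.
A packing using 5 stock rods:
  stock rod 1: 675 = 675
  stock rod 2: 675 = 675
  stock rod 3: 600 + 250 = 850
  stock rod 4: 500 + 250 = 750
  stock rod 5: 450 + 225 = 675
This matches the lower bound, so 5 is optimal.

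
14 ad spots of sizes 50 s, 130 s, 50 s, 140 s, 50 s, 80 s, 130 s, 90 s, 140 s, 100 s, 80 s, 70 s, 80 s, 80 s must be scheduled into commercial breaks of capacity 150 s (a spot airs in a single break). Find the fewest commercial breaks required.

10

Total = 140 + 140 + 130 + 130 + 100 + 90 + 80 + 80 + 80 + 80 + 70 + 50 + 50 + 50 = 1270 s.
Lower bound: ⌈1270/150⌉ = 9 commercial breaks.
Also, 10 ad spots each exceed 75 s, and no two of those can share a break, so at least 10 commercial breaks are needed.
A packing using 10 commercial breaks:
  break 1: 140 = 140
  break 2: 140 = 140
  break 3: 130 = 130
  break 4: 130 = 130
  break 5: 100 + 50 = 150
  break 6: 90 + 50 = 140
  break 7: 80 + 70 = 150
  break 8: 80 + 50 = 130
  break 9: 80 = 80
  break 10: 80 = 80
This matches the lower bound, so 10 is optimal.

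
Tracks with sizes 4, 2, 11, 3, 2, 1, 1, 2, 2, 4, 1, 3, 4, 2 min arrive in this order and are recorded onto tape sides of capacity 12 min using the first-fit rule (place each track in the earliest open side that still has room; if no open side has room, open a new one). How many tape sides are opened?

4

  4 → side 1 (new)  [load 4/12]
  2 → side 1  [load 6/12]
  11 → side 2 (new)  [load 11/12]
  3 → side 1  [load 9/12]
  2 → side 1  [load 11/12]
  1 → side 1  [load 12/12]
  1 → side 2  [load 12/12]
  2 → side 3 (new)  [load 2/12]
  2 → side 3  [load 4/12]
  4 → side 3  [load 8/12]
  1 → side 3  [load 9/12]
  3 → side 3  [load 12/12]
  4 → side 4 (new)  [load 4/12]
  2 → side 4  [load 6/12]
4 tape sides opened.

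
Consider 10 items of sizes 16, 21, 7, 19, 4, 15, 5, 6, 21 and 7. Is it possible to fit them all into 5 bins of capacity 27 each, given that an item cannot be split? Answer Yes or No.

A valid assignment using 5 bins:
  bin 1: 21 + 6 = 27
  bin 2: 21 + 5 = 26
  bin 3: 19 + 7 = 26
  bin 4: 16 + 7 + 4 = 27
  bin 5: 15 = 15
Every load is within 27, so 5 bins suffice.

Yes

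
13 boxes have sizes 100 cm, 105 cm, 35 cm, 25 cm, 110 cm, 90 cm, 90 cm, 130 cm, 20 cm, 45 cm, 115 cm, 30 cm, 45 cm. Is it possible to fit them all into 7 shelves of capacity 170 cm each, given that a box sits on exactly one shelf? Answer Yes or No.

A valid assignment using 7 shelves:
  shelf 1: 130 + 35 = 165
  shelf 2: 115 + 45 = 160
  shelf 3: 110 + 45 = 155
  shelf 4: 105 + 30 + 25 = 160
  shelf 5: 100 + 20 = 120
  shelf 6: 90 = 90
  shelf 7: 90 = 90
Every load is within 170 cm, so 7 shelves suffice.

Yes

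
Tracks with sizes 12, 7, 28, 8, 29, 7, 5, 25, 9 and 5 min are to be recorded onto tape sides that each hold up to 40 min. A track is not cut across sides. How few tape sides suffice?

4

Total = 29 + 28 + 25 + 12 + 9 + 8 + 7 + 7 + 5 + 5 = 135 min.
Lower bound: ⌈135/40⌉ = 4 tape sides.
A packing using 4 tape sides:
  side 1: 29 + 9 = 38
  side 2: 28 + 12 = 40
  side 3: 25 + 8 + 7 = 40
  side 4: 7 + 5 + 5 = 17
This matches the lower bound, so 4 is optimal.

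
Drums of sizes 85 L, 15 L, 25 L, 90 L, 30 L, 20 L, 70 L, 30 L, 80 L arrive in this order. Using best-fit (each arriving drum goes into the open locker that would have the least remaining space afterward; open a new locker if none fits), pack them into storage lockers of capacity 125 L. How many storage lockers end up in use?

4

  85 → locker 1 (new)  [load 85/125]
  15 → locker 1  [load 100/125]
  25 → locker 1  [load 125/125]
  90 → locker 2 (new)  [load 90/125]
  30 → locker 2  [load 120/125]
  20 → locker 3 (new)  [load 20/125]
  70 → locker 3  [load 90/125]
  30 → locker 3  [load 120/125]
  80 → locker 4 (new)  [load 80/125]
4 storage lockers opened.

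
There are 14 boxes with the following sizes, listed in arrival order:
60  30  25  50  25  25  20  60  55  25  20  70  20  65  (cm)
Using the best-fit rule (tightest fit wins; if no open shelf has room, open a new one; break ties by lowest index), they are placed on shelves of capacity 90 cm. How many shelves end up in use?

  60 → shelf 1 (new)  [load 60/90]
  30 → shelf 1  [load 90/90]
  25 → shelf 2 (new)  [load 25/90]
  50 → shelf 2  [load 75/90]
  25 → shelf 3 (new)  [load 25/90]
  25 → shelf 3  [load 50/90]
  20 → shelf 3  [load 70/90]
  60 → shelf 4 (new)  [load 60/90]
  55 → shelf 5 (new)  [load 55/90]
  25 → shelf 4  [load 85/90]
  20 → shelf 3  [load 90/90]
  70 → shelf 6 (new)  [load 70/90]
  20 → shelf 6  [load 90/90]
  65 → shelf 7 (new)  [load 65/90]
7 shelves opened.

7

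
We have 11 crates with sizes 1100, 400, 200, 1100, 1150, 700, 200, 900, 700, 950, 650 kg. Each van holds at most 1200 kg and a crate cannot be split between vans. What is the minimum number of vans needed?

8

Total = 1150 + 1100 + 1100 + 950 + 900 + 700 + 700 + 650 + 400 + 200 + 200 = 8050 kg.
Lower bound: ⌈8050/1200⌉ = 7 vans.
Also, 8 crates each exceed 600 kg, and no two of those can share a van, so at least 8 vans are needed.
A packing using 8 vans:
  van 1: 1150 = 1150
  van 2: 1100 = 1100
  van 3: 1100 = 1100
  van 4: 950 + 200 = 1150
  van 5: 900 + 200 = 1100
  van 6: 700 + 400 = 1100
  van 7: 700 = 700
  van 8: 650 = 650
This matches the lower bound, so 8 is optimal.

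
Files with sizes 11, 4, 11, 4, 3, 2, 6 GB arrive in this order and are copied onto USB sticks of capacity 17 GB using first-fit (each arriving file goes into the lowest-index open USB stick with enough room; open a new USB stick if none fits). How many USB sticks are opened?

  11 → USB stick 1 (new)  [load 11/17]
  4 → USB stick 1  [load 15/17]
  11 → USB stick 2 (new)  [load 11/17]
  4 → USB stick 2  [load 15/17]
  3 → USB stick 3 (new)  [load 3/17]
  2 → USB stick 1  [load 17/17]
  6 → USB stick 3  [load 9/17]
3 USB sticks opened.

3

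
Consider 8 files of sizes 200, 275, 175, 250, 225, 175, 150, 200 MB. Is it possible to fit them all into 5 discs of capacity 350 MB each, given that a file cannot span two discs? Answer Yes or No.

Total = 1650 MB; ⌈1650/350⌉ = 5.
The bound of 5 does not rule out 5, but exhaustive search shows no assignment into 5 discs of capacity 350 MB exists — the minimum is 6.

No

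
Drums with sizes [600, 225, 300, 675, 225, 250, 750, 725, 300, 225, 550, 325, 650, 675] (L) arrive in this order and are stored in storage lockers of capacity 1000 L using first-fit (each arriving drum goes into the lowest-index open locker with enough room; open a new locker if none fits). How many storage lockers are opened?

8

  600 → locker 1 (new)  [load 600/1000]
  225 → locker 1  [load 825/1000]
  300 → locker 2 (new)  [load 300/1000]
  675 → locker 2  [load 975/1000]
  225 → locker 3 (new)  [load 225/1000]
  250 → locker 3  [load 475/1000]
  750 → locker 4 (new)  [load 750/1000]
  725 → locker 5 (new)  [load 725/1000]
  300 → locker 3  [load 775/1000]
  225 → locker 3  [load 1000/1000]
  550 → locker 6 (new)  [load 550/1000]
  325 → locker 6  [load 875/1000]
  650 → locker 7 (new)  [load 650/1000]
  675 → locker 8 (new)  [load 675/1000]
8 storage lockers opened.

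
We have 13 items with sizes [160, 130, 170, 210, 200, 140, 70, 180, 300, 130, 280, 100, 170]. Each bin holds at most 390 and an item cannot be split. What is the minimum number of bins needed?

7

Total = 300 + 280 + 210 + 200 + 180 + 170 + 170 + 160 + 140 + 130 + 130 + 100 + 70 = 2240.
Lower bound: ⌈2240/390⌉ = 6 bins.
A packing using 7 bins:
  bin 1: 300 + 70 = 370
  bin 2: 280 + 100 = 380
  bin 3: 210 + 180 = 390
  bin 4: 200 + 170 = 370
  bin 5: 170 + 160 = 330
  bin 6: 140 + 130 = 270
  bin 7: 130 = 130
No arrangement into 6 bins stays within capacity, so 7 is optimal.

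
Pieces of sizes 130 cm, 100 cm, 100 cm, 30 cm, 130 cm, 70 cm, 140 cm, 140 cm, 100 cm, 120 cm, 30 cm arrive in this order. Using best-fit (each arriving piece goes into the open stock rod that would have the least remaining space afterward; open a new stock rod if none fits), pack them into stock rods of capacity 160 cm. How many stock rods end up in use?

  130 → stock rod 1 (new)  [load 130/160]
  100 → stock rod 2 (new)  [load 100/160]
  100 → stock rod 3 (new)  [load 100/160]
  30 → stock rod 1  [load 160/160]
  130 → stock rod 4 (new)  [load 130/160]
  70 → stock rod 5 (new)  [load 70/160]
  140 → stock rod 6 (new)  [load 140/160]
  140 → stock rod 7 (new)  [load 140/160]
  100 → stock rod 8 (new)  [load 100/160]
  120 → stock rod 9 (new)  [load 120/160]
  30 → stock rod 4  [load 160/160]
9 stock rods opened.

9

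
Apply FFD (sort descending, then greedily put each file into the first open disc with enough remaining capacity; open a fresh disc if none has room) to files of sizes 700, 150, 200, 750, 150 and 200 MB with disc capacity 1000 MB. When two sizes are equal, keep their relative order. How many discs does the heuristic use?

3

Sorted descending: 750, 700, 200, 200, 150, 150.
  750 → disc 1 (new)  [load 750/1000]
  700 → disc 2 (new)  [load 700/1000]
  200 → disc 1  [load 950/1000]
  200 → disc 2  [load 900/1000]
  150 → disc 3 (new)  [load 150/1000]
  150 → disc 3  [load 300/1000]
3 discs opened.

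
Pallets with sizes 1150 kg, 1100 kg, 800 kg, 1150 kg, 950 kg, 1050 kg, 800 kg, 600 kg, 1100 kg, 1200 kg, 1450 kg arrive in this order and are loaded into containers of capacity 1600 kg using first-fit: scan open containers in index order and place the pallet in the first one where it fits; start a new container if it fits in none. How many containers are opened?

  1150 → container 1 (new)  [load 1150/1600]
  1100 → container 2 (new)  [load 1100/1600]
  800 → container 3 (new)  [load 800/1600]
  1150 → container 4 (new)  [load 1150/1600]
  950 → container 5 (new)  [load 950/1600]
  1050 → container 6 (new)  [load 1050/1600]
  800 → container 3  [load 1600/1600]
  600 → container 5  [load 1550/1600]
  1100 → container 7 (new)  [load 1100/1600]
  1200 → container 8 (new)  [load 1200/1600]
  1450 → container 9 (new)  [load 1450/1600]
9 containers opened.

9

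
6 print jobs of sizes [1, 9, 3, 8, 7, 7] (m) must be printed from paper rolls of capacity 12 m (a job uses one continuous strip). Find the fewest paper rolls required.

Total = 9 + 8 + 7 + 7 + 3 + 1 = 35 m.
Lower bound: ⌈35/12⌉ = 3 paper rolls.
Also, 4 print jobs each exceed 6 m, and no two of those can share a roll, so at least 4 paper rolls are needed.
A packing using 4 paper rolls:
  roll 1: 9 + 3 = 12
  roll 2: 8 + 1 = 9
  roll 3: 7 = 7
  roll 4: 7 = 7
This matches the lower bound, so 4 is optimal.

4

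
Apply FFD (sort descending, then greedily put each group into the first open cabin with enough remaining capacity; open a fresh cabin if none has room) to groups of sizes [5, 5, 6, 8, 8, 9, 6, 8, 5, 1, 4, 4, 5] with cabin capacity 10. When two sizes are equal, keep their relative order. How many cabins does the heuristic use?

8

Sorted descending: 9, 8, 8, 8, 6, 6, 5, 5, 5, 5, 4, 4, 1.
  9 → cabin 1 (new)  [load 9/10]
  8 → cabin 2 (new)  [load 8/10]
  8 → cabin 3 (new)  [load 8/10]
  8 → cabin 4 (new)  [load 8/10]
  6 → cabin 5 (new)  [load 6/10]
  6 → cabin 6 (new)  [load 6/10]
  5 → cabin 7 (new)  [load 5/10]
  5 → cabin 7  [load 10/10]
  5 → cabin 8 (new)  [load 5/10]
  5 → cabin 8  [load 10/10]
  4 → cabin 5  [load 10/10]
  4 → cabin 6  [load 10/10]
  1 → cabin 1  [load 10/10]
8 cabins opened.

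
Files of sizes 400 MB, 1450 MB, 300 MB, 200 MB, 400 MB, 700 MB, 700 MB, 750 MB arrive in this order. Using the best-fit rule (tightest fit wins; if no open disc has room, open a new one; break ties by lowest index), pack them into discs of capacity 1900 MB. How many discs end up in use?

3

  400 → disc 1 (new)  [load 400/1900]
  1450 → disc 1  [load 1850/1900]
  300 → disc 2 (new)  [load 300/1900]
  200 → disc 2  [load 500/1900]
  400 → disc 2  [load 900/1900]
  700 → disc 2  [load 1600/1900]
  700 → disc 3 (new)  [load 700/1900]
  750 → disc 3  [load 1450/1900]
3 discs opened.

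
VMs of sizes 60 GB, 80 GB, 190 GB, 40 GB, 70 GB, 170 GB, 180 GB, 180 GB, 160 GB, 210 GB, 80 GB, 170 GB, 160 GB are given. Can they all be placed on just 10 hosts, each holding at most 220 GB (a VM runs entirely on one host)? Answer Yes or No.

Yes

A valid assignment using 10 hosts:
  host 1: 210 = 210
  host 2: 190 = 190
  host 3: 180 + 40 = 220
  host 4: 180 = 180
  host 5: 170 = 170
  host 6: 170 = 170
  host 7: 160 + 60 = 220
  host 8: 160 = 160
  host 9: 80 + 80 = 160
  host 10: 70 = 70
Every load is within 220 GB, so 10 hosts suffice.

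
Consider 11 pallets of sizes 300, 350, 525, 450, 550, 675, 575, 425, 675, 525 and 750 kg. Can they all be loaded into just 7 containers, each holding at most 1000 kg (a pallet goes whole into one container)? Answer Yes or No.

Yes

A valid assignment using 7 containers:
  container 1: 750 = 750
  container 2: 675 + 300 = 975
  container 3: 675 = 675
  container 4: 575 + 425 = 1000
  container 5: 550 + 450 = 1000
  container 6: 525 + 350 = 875
  container 7: 525 = 525
Every load is within 1000 kg, so 7 containers suffice.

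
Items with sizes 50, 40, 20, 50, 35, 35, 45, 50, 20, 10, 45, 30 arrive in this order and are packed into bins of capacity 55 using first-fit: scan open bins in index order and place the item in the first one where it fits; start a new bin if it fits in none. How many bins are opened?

9

  50 → bin 1 (new)  [load 50/55]
  40 → bin 2 (new)  [load 40/55]
  20 → bin 3 (new)  [load 20/55]
  50 → bin 4 (new)  [load 50/55]
  35 → bin 3  [load 55/55]
  35 → bin 5 (new)  [load 35/55]
  45 → bin 6 (new)  [load 45/55]
  50 → bin 7 (new)  [load 50/55]
  20 → bin 5  [load 55/55]
  10 → bin 2  [load 50/55]
  45 → bin 8 (new)  [load 45/55]
  30 → bin 9 (new)  [load 30/55]
9 bins opened.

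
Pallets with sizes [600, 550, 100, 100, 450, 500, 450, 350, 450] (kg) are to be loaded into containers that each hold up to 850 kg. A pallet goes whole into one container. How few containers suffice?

Total = 600 + 550 + 500 + 450 + 450 + 450 + 350 + 100 + 100 = 3550 kg.
Lower bound: ⌈3550/850⌉ = 5 containers.
Also, 6 pallets each exceed 425 kg, and no two of those can share a container, so at least 6 containers are needed.
A packing using 6 containers:
  container 1: 600 + 100 + 100 = 800
  container 2: 550 = 550
  container 3: 500 + 350 = 850
  container 4: 450 = 450
  container 5: 450 = 450
  container 6: 450 = 450
This matches the lower bound, so 6 is optimal.

6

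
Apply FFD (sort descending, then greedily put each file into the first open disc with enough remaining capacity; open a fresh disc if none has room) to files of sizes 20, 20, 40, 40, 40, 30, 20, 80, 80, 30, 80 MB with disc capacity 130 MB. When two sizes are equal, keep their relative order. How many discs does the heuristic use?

4

Sorted descending: 80, 80, 80, 40, 40, 40, 30, 30, 20, 20, 20.
  80 → disc 1 (new)  [load 80/130]
  80 → disc 2 (new)  [load 80/130]
  80 → disc 3 (new)  [load 80/130]
  40 → disc 1  [load 120/130]
  40 → disc 2  [load 120/130]
  40 → disc 3  [load 120/130]
  30 → disc 4 (new)  [load 30/130]
  30 → disc 4  [load 60/130]
  20 → disc 4  [load 80/130]
  20 → disc 4  [load 100/130]
  20 → disc 4  [load 120/130]
4 discs opened.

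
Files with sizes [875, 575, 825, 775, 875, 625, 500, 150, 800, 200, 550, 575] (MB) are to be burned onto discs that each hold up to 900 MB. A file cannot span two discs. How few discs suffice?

Total = 875 + 875 + 825 + 800 + 775 + 625 + 575 + 575 + 550 + 500 + 200 + 150 = 7325 MB.
Lower bound: ⌈7325/900⌉ = 9 discs.
Also, 10 files each exceed 450 MB, and no two of those can share a disc, so at least 10 discs are needed.
A packing using 10 discs:
  disc 1: 875 = 875
  disc 2: 875 = 875
  disc 3: 825 = 825
  disc 4: 800 = 800
  disc 5: 775 = 775
  disc 6: 625 + 200 = 825
  disc 7: 575 + 150 = 725
  disc 8: 575 = 575
  disc 9: 550 = 550
  disc 10: 500 = 500
This matches the lower bound, so 10 is optimal.

10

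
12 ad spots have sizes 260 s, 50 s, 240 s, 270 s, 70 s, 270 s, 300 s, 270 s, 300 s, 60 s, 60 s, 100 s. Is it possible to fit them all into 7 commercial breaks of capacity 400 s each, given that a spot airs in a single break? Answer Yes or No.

A valid assignment using 7 commercial breaks:
  break 1: 300 + 100 = 400
  break 2: 300 + 70 = 370
  break 3: 270 + 60 + 60 = 390
  break 4: 270 + 50 = 320
  break 5: 270 = 270
  break 6: 260 = 260
  break 7: 240 = 240
Every load is within 400 s, so 7 commercial breaks suffice.

Yes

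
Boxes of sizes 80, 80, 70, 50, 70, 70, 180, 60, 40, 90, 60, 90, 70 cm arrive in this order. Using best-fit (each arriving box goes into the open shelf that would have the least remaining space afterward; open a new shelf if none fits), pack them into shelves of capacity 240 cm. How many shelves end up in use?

5

  80 → shelf 1 (new)  [load 80/240]
  80 → shelf 1  [load 160/240]
  70 → shelf 1  [load 230/240]
  50 → shelf 2 (new)  [load 50/240]
  70 → shelf 2  [load 120/240]
  70 → shelf 2  [load 190/240]
  180 → shelf 3 (new)  [load 180/240]
  60 → shelf 3  [load 240/240]
  40 → shelf 2  [load 230/240]
  90 → shelf 4 (new)  [load 90/240]
  60 → shelf 4  [load 150/240]
  90 → shelf 4  [load 240/240]
  70 → shelf 5 (new)  [load 70/240]
5 shelves opened.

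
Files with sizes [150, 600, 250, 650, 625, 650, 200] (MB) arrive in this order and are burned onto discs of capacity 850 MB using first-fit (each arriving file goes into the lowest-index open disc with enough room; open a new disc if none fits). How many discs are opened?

  150 → disc 1 (new)  [load 150/850]
  600 → disc 1  [load 750/850]
  250 → disc 2 (new)  [load 250/850]
  650 → disc 3 (new)  [load 650/850]
  625 → disc 4 (new)  [load 625/850]
  650 → disc 5 (new)  [load 650/850]
  200 → disc 2  [load 450/850]
5 discs opened.

5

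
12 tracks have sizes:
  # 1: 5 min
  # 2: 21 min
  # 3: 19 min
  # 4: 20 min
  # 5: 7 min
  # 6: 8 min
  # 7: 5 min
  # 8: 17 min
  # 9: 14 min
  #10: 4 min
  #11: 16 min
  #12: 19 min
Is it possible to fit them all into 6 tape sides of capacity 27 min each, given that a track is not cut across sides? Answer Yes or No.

Total = 155 min; ⌈155/27⌉ = 6.
7 tracks each exceed half the capacity and cannot share a side, forcing at least 7 tape sides.
At least 7 tape sides are required, but only 6 are allowed.

No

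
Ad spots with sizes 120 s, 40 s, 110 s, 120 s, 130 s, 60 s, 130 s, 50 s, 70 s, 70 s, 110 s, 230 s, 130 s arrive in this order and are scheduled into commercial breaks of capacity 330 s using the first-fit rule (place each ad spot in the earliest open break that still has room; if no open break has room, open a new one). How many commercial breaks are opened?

  120 → break 1 (new)  [load 120/330]
  40 → break 1  [load 160/330]
  110 → break 1  [load 270/330]
  120 → break 2 (new)  [load 120/330]
  130 → break 2  [load 250/330]
  60 → break 1  [load 330/330]
  130 → break 3 (new)  [load 130/330]
  50 → break 2  [load 300/330]
  70 → break 3  [load 200/330]
  70 → break 3  [load 270/330]
  110 → break 4 (new)  [load 110/330]
  230 → break 5 (new)  [load 230/330]
  130 → break 4  [load 240/330]
5 commercial breaks opened.

5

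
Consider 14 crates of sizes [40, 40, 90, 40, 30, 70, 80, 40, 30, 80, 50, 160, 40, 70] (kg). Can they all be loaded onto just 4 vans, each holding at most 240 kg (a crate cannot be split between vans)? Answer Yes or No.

Yes

A valid assignment using 4 vans:
  van 1: 160 + 80 = 240
  van 2: 90 + 80 + 70 = 240
  van 3: 70 + 50 + 40 + 40 + 40 = 240
  van 4: 40 + 40 + 30 + 30 = 140
Every load is within 240 kg, so 4 vans suffice.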